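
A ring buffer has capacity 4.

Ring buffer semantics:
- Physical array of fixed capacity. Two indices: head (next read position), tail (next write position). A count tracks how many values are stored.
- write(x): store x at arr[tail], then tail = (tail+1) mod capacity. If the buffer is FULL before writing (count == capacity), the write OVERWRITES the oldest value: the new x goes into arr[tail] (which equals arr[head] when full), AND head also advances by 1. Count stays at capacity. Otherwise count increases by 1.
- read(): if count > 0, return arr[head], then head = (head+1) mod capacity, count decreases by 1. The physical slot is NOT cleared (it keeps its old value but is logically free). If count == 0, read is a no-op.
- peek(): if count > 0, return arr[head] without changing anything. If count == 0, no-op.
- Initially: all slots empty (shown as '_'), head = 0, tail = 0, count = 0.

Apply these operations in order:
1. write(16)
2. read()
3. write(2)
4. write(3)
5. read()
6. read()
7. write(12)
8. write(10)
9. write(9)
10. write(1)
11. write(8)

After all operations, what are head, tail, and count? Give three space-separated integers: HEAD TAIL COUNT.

After op 1 (write(16)): arr=[16 _ _ _] head=0 tail=1 count=1
After op 2 (read()): arr=[16 _ _ _] head=1 tail=1 count=0
After op 3 (write(2)): arr=[16 2 _ _] head=1 tail=2 count=1
After op 4 (write(3)): arr=[16 2 3 _] head=1 tail=3 count=2
After op 5 (read()): arr=[16 2 3 _] head=2 tail=3 count=1
After op 6 (read()): arr=[16 2 3 _] head=3 tail=3 count=0
After op 7 (write(12)): arr=[16 2 3 12] head=3 tail=0 count=1
After op 8 (write(10)): arr=[10 2 3 12] head=3 tail=1 count=2
After op 9 (write(9)): arr=[10 9 3 12] head=3 tail=2 count=3
After op 10 (write(1)): arr=[10 9 1 12] head=3 tail=3 count=4
After op 11 (write(8)): arr=[10 9 1 8] head=0 tail=0 count=4

Answer: 0 0 4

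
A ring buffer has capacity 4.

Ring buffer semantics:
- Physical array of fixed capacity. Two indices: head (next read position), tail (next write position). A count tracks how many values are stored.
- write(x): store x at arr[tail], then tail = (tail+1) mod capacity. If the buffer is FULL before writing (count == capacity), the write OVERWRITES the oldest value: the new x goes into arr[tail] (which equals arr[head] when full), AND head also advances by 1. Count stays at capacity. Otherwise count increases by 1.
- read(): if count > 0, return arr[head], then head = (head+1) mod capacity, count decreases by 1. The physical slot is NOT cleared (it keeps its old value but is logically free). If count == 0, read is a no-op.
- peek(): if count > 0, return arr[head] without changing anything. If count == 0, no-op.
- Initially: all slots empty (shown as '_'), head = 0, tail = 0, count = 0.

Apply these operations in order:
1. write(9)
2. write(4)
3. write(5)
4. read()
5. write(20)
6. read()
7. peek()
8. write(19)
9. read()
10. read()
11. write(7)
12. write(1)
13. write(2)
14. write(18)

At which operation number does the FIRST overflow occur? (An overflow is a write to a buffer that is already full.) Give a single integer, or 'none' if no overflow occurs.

After op 1 (write(9)): arr=[9 _ _ _] head=0 tail=1 count=1
After op 2 (write(4)): arr=[9 4 _ _] head=0 tail=2 count=2
After op 3 (write(5)): arr=[9 4 5 _] head=0 tail=3 count=3
After op 4 (read()): arr=[9 4 5 _] head=1 tail=3 count=2
After op 5 (write(20)): arr=[9 4 5 20] head=1 tail=0 count=3
After op 6 (read()): arr=[9 4 5 20] head=2 tail=0 count=2
After op 7 (peek()): arr=[9 4 5 20] head=2 tail=0 count=2
After op 8 (write(19)): arr=[19 4 5 20] head=2 tail=1 count=3
After op 9 (read()): arr=[19 4 5 20] head=3 tail=1 count=2
After op 10 (read()): arr=[19 4 5 20] head=0 tail=1 count=1
After op 11 (write(7)): arr=[19 7 5 20] head=0 tail=2 count=2
After op 12 (write(1)): arr=[19 7 1 20] head=0 tail=3 count=3
After op 13 (write(2)): arr=[19 7 1 2] head=0 tail=0 count=4
After op 14 (write(18)): arr=[18 7 1 2] head=1 tail=1 count=4

Answer: 14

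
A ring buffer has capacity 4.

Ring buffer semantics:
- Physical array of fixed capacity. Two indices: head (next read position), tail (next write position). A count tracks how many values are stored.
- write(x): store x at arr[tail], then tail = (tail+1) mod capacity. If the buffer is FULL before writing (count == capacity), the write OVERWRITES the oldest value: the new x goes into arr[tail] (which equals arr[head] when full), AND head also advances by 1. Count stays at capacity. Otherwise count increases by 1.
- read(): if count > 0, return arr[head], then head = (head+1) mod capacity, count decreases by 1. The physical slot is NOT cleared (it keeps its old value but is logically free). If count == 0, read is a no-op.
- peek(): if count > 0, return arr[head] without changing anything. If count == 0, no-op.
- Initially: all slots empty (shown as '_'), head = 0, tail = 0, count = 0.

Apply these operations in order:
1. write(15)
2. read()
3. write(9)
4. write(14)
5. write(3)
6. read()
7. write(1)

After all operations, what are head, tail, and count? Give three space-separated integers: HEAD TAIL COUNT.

After op 1 (write(15)): arr=[15 _ _ _] head=0 tail=1 count=1
After op 2 (read()): arr=[15 _ _ _] head=1 tail=1 count=0
After op 3 (write(9)): arr=[15 9 _ _] head=1 tail=2 count=1
After op 4 (write(14)): arr=[15 9 14 _] head=1 tail=3 count=2
After op 5 (write(3)): arr=[15 9 14 3] head=1 tail=0 count=3
After op 6 (read()): arr=[15 9 14 3] head=2 tail=0 count=2
After op 7 (write(1)): arr=[1 9 14 3] head=2 tail=1 count=3

Answer: 2 1 3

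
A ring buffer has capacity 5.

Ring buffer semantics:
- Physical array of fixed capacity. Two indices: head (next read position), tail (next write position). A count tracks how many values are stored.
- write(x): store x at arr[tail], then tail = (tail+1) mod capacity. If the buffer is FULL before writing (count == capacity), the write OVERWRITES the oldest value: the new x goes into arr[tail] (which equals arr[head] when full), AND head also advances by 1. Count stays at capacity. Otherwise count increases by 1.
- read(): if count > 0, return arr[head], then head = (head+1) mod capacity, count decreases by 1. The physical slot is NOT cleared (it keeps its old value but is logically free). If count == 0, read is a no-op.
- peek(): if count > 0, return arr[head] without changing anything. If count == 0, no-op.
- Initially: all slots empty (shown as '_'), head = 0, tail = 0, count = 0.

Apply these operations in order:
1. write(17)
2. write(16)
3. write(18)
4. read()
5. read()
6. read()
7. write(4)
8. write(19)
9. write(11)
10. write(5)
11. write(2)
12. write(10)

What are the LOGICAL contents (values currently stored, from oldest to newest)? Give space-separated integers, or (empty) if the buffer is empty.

Answer: 19 11 5 2 10

Derivation:
After op 1 (write(17)): arr=[17 _ _ _ _] head=0 tail=1 count=1
After op 2 (write(16)): arr=[17 16 _ _ _] head=0 tail=2 count=2
After op 3 (write(18)): arr=[17 16 18 _ _] head=0 tail=3 count=3
After op 4 (read()): arr=[17 16 18 _ _] head=1 tail=3 count=2
After op 5 (read()): arr=[17 16 18 _ _] head=2 tail=3 count=1
After op 6 (read()): arr=[17 16 18 _ _] head=3 tail=3 count=0
After op 7 (write(4)): arr=[17 16 18 4 _] head=3 tail=4 count=1
After op 8 (write(19)): arr=[17 16 18 4 19] head=3 tail=0 count=2
After op 9 (write(11)): arr=[11 16 18 4 19] head=3 tail=1 count=3
After op 10 (write(5)): arr=[11 5 18 4 19] head=3 tail=2 count=4
After op 11 (write(2)): arr=[11 5 2 4 19] head=3 tail=3 count=5
After op 12 (write(10)): arr=[11 5 2 10 19] head=4 tail=4 count=5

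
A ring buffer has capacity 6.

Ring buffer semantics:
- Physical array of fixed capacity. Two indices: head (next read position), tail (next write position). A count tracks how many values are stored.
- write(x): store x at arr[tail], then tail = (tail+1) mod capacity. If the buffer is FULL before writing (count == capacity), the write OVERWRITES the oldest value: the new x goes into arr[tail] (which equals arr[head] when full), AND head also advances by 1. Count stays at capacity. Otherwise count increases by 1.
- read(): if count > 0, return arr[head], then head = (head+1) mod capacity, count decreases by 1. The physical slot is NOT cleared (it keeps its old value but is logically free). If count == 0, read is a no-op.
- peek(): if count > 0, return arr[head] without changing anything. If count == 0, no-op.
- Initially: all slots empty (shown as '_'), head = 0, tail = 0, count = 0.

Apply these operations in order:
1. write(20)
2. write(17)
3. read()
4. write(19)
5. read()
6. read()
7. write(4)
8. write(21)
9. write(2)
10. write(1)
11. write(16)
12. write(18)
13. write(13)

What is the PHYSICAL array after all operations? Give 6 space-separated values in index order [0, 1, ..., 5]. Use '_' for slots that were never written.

After op 1 (write(20)): arr=[20 _ _ _ _ _] head=0 tail=1 count=1
After op 2 (write(17)): arr=[20 17 _ _ _ _] head=0 tail=2 count=2
After op 3 (read()): arr=[20 17 _ _ _ _] head=1 tail=2 count=1
After op 4 (write(19)): arr=[20 17 19 _ _ _] head=1 tail=3 count=2
After op 5 (read()): arr=[20 17 19 _ _ _] head=2 tail=3 count=1
After op 6 (read()): arr=[20 17 19 _ _ _] head=3 tail=3 count=0
After op 7 (write(4)): arr=[20 17 19 4 _ _] head=3 tail=4 count=1
After op 8 (write(21)): arr=[20 17 19 4 21 _] head=3 tail=5 count=2
After op 9 (write(2)): arr=[20 17 19 4 21 2] head=3 tail=0 count=3
After op 10 (write(1)): arr=[1 17 19 4 21 2] head=3 tail=1 count=4
After op 11 (write(16)): arr=[1 16 19 4 21 2] head=3 tail=2 count=5
After op 12 (write(18)): arr=[1 16 18 4 21 2] head=3 tail=3 count=6
After op 13 (write(13)): arr=[1 16 18 13 21 2] head=4 tail=4 count=6

Answer: 1 16 18 13 21 2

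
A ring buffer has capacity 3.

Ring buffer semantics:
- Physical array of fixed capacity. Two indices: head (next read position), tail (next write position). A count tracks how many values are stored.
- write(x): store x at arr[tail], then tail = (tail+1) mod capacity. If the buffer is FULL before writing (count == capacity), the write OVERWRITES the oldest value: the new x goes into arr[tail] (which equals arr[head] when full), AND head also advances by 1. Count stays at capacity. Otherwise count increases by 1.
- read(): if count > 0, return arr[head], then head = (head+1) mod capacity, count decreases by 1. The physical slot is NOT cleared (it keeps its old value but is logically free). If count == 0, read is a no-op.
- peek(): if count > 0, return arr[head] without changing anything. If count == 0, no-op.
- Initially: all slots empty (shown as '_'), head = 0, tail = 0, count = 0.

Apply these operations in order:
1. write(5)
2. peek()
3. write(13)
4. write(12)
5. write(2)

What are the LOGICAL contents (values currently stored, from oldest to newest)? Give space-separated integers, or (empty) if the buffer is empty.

Answer: 13 12 2

Derivation:
After op 1 (write(5)): arr=[5 _ _] head=0 tail=1 count=1
After op 2 (peek()): arr=[5 _ _] head=0 tail=1 count=1
After op 3 (write(13)): arr=[5 13 _] head=0 tail=2 count=2
After op 4 (write(12)): arr=[5 13 12] head=0 tail=0 count=3
After op 5 (write(2)): arr=[2 13 12] head=1 tail=1 count=3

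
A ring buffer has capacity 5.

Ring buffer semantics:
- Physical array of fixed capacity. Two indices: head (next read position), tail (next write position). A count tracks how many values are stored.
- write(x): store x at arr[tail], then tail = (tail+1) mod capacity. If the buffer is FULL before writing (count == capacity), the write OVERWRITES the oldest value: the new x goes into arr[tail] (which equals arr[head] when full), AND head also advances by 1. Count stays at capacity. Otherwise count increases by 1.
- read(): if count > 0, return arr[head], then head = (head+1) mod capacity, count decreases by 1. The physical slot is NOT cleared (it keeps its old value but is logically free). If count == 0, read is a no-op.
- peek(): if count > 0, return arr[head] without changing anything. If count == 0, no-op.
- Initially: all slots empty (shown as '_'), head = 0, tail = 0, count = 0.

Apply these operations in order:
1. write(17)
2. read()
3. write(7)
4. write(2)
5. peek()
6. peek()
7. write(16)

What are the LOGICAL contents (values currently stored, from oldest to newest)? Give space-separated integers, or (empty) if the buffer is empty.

After op 1 (write(17)): arr=[17 _ _ _ _] head=0 tail=1 count=1
After op 2 (read()): arr=[17 _ _ _ _] head=1 tail=1 count=0
After op 3 (write(7)): arr=[17 7 _ _ _] head=1 tail=2 count=1
After op 4 (write(2)): arr=[17 7 2 _ _] head=1 tail=3 count=2
After op 5 (peek()): arr=[17 7 2 _ _] head=1 tail=3 count=2
After op 6 (peek()): arr=[17 7 2 _ _] head=1 tail=3 count=2
After op 7 (write(16)): arr=[17 7 2 16 _] head=1 tail=4 count=3

Answer: 7 2 16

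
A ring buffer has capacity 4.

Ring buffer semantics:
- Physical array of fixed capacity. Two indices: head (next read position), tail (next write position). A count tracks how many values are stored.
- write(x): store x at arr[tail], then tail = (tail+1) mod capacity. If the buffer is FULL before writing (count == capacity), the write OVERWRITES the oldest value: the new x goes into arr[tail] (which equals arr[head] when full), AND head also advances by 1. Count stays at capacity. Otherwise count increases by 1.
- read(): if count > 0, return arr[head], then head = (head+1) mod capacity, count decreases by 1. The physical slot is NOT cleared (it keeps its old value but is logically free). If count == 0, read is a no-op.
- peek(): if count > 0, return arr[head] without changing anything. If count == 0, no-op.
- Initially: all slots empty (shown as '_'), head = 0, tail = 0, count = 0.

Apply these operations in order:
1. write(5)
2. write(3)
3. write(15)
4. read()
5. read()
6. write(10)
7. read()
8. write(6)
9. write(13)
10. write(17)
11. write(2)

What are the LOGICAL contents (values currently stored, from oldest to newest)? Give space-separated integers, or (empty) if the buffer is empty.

After op 1 (write(5)): arr=[5 _ _ _] head=0 tail=1 count=1
After op 2 (write(3)): arr=[5 3 _ _] head=0 tail=2 count=2
After op 3 (write(15)): arr=[5 3 15 _] head=0 tail=3 count=3
After op 4 (read()): arr=[5 3 15 _] head=1 tail=3 count=2
After op 5 (read()): arr=[5 3 15 _] head=2 tail=3 count=1
After op 6 (write(10)): arr=[5 3 15 10] head=2 tail=0 count=2
After op 7 (read()): arr=[5 3 15 10] head=3 tail=0 count=1
After op 8 (write(6)): arr=[6 3 15 10] head=3 tail=1 count=2
After op 9 (write(13)): arr=[6 13 15 10] head=3 tail=2 count=3
After op 10 (write(17)): arr=[6 13 17 10] head=3 tail=3 count=4
After op 11 (write(2)): arr=[6 13 17 2] head=0 tail=0 count=4

Answer: 6 13 17 2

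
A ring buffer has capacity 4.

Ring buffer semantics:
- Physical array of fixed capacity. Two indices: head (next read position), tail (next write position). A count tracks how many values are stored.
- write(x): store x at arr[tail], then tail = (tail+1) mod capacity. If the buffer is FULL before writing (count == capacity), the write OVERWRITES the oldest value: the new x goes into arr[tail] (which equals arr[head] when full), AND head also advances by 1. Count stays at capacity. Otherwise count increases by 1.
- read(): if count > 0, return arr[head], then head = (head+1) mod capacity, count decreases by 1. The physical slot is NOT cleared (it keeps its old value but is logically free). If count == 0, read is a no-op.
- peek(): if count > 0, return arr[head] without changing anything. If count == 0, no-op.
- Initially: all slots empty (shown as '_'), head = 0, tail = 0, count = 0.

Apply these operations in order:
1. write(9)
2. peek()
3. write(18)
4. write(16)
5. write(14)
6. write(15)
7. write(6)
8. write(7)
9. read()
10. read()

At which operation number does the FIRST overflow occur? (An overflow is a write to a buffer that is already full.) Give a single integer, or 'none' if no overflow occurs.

After op 1 (write(9)): arr=[9 _ _ _] head=0 tail=1 count=1
After op 2 (peek()): arr=[9 _ _ _] head=0 tail=1 count=1
After op 3 (write(18)): arr=[9 18 _ _] head=0 tail=2 count=2
After op 4 (write(16)): arr=[9 18 16 _] head=0 tail=3 count=3
After op 5 (write(14)): arr=[9 18 16 14] head=0 tail=0 count=4
After op 6 (write(15)): arr=[15 18 16 14] head=1 tail=1 count=4
After op 7 (write(6)): arr=[15 6 16 14] head=2 tail=2 count=4
After op 8 (write(7)): arr=[15 6 7 14] head=3 tail=3 count=4
After op 9 (read()): arr=[15 6 7 14] head=0 tail=3 count=3
After op 10 (read()): arr=[15 6 7 14] head=1 tail=3 count=2

Answer: 6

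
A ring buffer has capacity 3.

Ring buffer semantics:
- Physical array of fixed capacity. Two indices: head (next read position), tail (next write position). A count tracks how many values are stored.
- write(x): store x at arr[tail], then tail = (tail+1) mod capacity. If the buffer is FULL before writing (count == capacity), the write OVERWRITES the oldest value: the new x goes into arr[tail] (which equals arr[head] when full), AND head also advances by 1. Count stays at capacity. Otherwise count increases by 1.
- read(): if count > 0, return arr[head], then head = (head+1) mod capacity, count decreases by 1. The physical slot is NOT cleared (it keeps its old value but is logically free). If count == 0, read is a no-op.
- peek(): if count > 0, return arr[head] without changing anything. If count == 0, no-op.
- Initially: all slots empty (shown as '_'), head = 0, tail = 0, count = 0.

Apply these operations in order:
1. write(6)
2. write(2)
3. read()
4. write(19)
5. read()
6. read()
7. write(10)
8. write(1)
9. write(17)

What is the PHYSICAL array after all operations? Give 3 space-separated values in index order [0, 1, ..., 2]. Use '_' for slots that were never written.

Answer: 10 1 17

Derivation:
After op 1 (write(6)): arr=[6 _ _] head=0 tail=1 count=1
After op 2 (write(2)): arr=[6 2 _] head=0 tail=2 count=2
After op 3 (read()): arr=[6 2 _] head=1 tail=2 count=1
After op 4 (write(19)): arr=[6 2 19] head=1 tail=0 count=2
After op 5 (read()): arr=[6 2 19] head=2 tail=0 count=1
After op 6 (read()): arr=[6 2 19] head=0 tail=0 count=0
After op 7 (write(10)): arr=[10 2 19] head=0 tail=1 count=1
After op 8 (write(1)): arr=[10 1 19] head=0 tail=2 count=2
After op 9 (write(17)): arr=[10 1 17] head=0 tail=0 count=3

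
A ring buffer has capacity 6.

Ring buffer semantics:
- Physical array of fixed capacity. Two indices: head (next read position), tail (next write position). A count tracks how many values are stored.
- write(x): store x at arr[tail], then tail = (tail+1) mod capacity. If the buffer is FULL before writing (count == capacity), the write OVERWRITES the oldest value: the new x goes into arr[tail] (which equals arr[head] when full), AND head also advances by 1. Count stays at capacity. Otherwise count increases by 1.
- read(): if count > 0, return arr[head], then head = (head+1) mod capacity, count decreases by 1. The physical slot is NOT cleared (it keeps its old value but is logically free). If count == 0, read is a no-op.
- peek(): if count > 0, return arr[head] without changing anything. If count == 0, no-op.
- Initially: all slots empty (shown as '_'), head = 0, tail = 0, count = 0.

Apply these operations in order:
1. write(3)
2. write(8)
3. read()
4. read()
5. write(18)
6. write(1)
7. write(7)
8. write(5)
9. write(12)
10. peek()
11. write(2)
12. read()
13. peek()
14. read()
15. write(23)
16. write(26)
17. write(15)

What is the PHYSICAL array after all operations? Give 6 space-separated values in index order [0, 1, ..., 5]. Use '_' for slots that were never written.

Answer: 12 2 23 26 15 5

Derivation:
After op 1 (write(3)): arr=[3 _ _ _ _ _] head=0 tail=1 count=1
After op 2 (write(8)): arr=[3 8 _ _ _ _] head=0 tail=2 count=2
After op 3 (read()): arr=[3 8 _ _ _ _] head=1 tail=2 count=1
After op 4 (read()): arr=[3 8 _ _ _ _] head=2 tail=2 count=0
After op 5 (write(18)): arr=[3 8 18 _ _ _] head=2 tail=3 count=1
After op 6 (write(1)): arr=[3 8 18 1 _ _] head=2 tail=4 count=2
After op 7 (write(7)): arr=[3 8 18 1 7 _] head=2 tail=5 count=3
After op 8 (write(5)): arr=[3 8 18 1 7 5] head=2 tail=0 count=4
After op 9 (write(12)): arr=[12 8 18 1 7 5] head=2 tail=1 count=5
After op 10 (peek()): arr=[12 8 18 1 7 5] head=2 tail=1 count=5
After op 11 (write(2)): arr=[12 2 18 1 7 5] head=2 tail=2 count=6
After op 12 (read()): arr=[12 2 18 1 7 5] head=3 tail=2 count=5
After op 13 (peek()): arr=[12 2 18 1 7 5] head=3 tail=2 count=5
After op 14 (read()): arr=[12 2 18 1 7 5] head=4 tail=2 count=4
After op 15 (write(23)): arr=[12 2 23 1 7 5] head=4 tail=3 count=5
After op 16 (write(26)): arr=[12 2 23 26 7 5] head=4 tail=4 count=6
After op 17 (write(15)): arr=[12 2 23 26 15 5] head=5 tail=5 count=6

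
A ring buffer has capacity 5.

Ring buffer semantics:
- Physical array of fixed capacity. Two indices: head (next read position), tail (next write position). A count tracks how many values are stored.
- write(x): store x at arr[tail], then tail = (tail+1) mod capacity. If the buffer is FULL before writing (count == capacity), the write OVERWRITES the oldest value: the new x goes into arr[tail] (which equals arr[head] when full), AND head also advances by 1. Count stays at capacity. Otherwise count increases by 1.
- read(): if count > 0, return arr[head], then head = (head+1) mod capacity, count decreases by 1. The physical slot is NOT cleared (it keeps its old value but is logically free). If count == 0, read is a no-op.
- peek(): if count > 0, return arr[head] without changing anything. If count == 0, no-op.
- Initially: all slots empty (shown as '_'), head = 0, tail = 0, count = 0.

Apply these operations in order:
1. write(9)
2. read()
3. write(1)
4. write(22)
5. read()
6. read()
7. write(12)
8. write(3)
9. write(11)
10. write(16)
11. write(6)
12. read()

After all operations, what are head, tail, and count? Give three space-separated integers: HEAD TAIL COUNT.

After op 1 (write(9)): arr=[9 _ _ _ _] head=0 tail=1 count=1
After op 2 (read()): arr=[9 _ _ _ _] head=1 tail=1 count=0
After op 3 (write(1)): arr=[9 1 _ _ _] head=1 tail=2 count=1
After op 4 (write(22)): arr=[9 1 22 _ _] head=1 tail=3 count=2
After op 5 (read()): arr=[9 1 22 _ _] head=2 tail=3 count=1
After op 6 (read()): arr=[9 1 22 _ _] head=3 tail=3 count=0
After op 7 (write(12)): arr=[9 1 22 12 _] head=3 tail=4 count=1
After op 8 (write(3)): arr=[9 1 22 12 3] head=3 tail=0 count=2
After op 9 (write(11)): arr=[11 1 22 12 3] head=3 tail=1 count=3
After op 10 (write(16)): arr=[11 16 22 12 3] head=3 tail=2 count=4
After op 11 (write(6)): arr=[11 16 6 12 3] head=3 tail=3 count=5
After op 12 (read()): arr=[11 16 6 12 3] head=4 tail=3 count=4

Answer: 4 3 4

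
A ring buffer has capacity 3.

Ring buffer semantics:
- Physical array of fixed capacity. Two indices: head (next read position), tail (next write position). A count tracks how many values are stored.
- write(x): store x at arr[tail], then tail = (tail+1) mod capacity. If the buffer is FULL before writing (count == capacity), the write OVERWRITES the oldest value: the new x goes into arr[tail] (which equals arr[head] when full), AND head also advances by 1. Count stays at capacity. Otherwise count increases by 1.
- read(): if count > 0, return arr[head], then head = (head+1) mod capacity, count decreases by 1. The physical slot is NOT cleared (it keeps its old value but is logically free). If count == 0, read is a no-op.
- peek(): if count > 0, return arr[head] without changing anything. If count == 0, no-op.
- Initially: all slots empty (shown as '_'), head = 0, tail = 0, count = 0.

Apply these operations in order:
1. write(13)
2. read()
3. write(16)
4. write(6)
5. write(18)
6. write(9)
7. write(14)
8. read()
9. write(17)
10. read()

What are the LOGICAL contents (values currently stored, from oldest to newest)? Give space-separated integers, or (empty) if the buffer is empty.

Answer: 14 17

Derivation:
After op 1 (write(13)): arr=[13 _ _] head=0 tail=1 count=1
After op 2 (read()): arr=[13 _ _] head=1 tail=1 count=0
After op 3 (write(16)): arr=[13 16 _] head=1 tail=2 count=1
After op 4 (write(6)): arr=[13 16 6] head=1 tail=0 count=2
After op 5 (write(18)): arr=[18 16 6] head=1 tail=1 count=3
After op 6 (write(9)): arr=[18 9 6] head=2 tail=2 count=3
After op 7 (write(14)): arr=[18 9 14] head=0 tail=0 count=3
After op 8 (read()): arr=[18 9 14] head=1 tail=0 count=2
After op 9 (write(17)): arr=[17 9 14] head=1 tail=1 count=3
After op 10 (read()): arr=[17 9 14] head=2 tail=1 count=2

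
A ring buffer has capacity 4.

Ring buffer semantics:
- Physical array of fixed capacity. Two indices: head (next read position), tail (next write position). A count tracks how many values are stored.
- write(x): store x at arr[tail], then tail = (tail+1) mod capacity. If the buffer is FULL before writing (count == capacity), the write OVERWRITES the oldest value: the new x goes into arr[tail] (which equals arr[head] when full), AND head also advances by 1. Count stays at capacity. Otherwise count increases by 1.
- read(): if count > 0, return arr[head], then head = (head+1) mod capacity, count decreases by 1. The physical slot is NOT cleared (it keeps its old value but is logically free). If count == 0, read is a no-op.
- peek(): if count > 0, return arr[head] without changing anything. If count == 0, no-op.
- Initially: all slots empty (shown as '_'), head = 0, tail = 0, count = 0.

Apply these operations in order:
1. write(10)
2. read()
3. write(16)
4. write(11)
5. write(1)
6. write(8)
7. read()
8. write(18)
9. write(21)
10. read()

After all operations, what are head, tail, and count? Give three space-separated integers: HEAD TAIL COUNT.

After op 1 (write(10)): arr=[10 _ _ _] head=0 tail=1 count=1
After op 2 (read()): arr=[10 _ _ _] head=1 tail=1 count=0
After op 3 (write(16)): arr=[10 16 _ _] head=1 tail=2 count=1
After op 4 (write(11)): arr=[10 16 11 _] head=1 tail=3 count=2
After op 5 (write(1)): arr=[10 16 11 1] head=1 tail=0 count=3
After op 6 (write(8)): arr=[8 16 11 1] head=1 tail=1 count=4
After op 7 (read()): arr=[8 16 11 1] head=2 tail=1 count=3
After op 8 (write(18)): arr=[8 18 11 1] head=2 tail=2 count=4
After op 9 (write(21)): arr=[8 18 21 1] head=3 tail=3 count=4
After op 10 (read()): arr=[8 18 21 1] head=0 tail=3 count=3

Answer: 0 3 3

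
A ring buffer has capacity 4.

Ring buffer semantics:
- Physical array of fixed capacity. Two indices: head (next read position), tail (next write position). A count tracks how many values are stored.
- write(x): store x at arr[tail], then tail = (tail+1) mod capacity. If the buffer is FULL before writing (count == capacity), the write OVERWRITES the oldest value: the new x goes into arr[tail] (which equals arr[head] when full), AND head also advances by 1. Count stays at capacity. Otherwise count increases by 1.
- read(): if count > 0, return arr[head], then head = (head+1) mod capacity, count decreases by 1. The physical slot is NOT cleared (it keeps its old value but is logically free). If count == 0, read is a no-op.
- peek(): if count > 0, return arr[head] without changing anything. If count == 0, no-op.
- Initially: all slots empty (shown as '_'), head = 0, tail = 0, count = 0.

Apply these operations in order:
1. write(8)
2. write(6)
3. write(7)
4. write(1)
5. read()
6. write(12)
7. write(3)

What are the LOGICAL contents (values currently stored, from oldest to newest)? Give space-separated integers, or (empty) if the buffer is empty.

Answer: 7 1 12 3

Derivation:
After op 1 (write(8)): arr=[8 _ _ _] head=0 tail=1 count=1
After op 2 (write(6)): arr=[8 6 _ _] head=0 tail=2 count=2
After op 3 (write(7)): arr=[8 6 7 _] head=0 tail=3 count=3
After op 4 (write(1)): arr=[8 6 7 1] head=0 tail=0 count=4
After op 5 (read()): arr=[8 6 7 1] head=1 tail=0 count=3
After op 6 (write(12)): arr=[12 6 7 1] head=1 tail=1 count=4
After op 7 (write(3)): arr=[12 3 7 1] head=2 tail=2 count=4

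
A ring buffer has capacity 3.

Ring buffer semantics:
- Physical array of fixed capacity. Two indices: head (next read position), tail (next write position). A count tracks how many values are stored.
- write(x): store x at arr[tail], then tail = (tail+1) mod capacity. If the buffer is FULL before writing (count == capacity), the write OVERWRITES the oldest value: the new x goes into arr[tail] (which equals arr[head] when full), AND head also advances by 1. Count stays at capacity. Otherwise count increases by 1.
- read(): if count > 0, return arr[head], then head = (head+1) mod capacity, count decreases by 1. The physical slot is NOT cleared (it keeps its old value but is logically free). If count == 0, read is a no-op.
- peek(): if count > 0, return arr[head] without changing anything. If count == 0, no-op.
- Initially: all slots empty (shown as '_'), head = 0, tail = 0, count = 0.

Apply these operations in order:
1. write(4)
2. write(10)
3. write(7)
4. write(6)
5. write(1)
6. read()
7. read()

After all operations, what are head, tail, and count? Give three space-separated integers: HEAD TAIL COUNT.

Answer: 1 2 1

Derivation:
After op 1 (write(4)): arr=[4 _ _] head=0 tail=1 count=1
After op 2 (write(10)): arr=[4 10 _] head=0 tail=2 count=2
After op 3 (write(7)): arr=[4 10 7] head=0 tail=0 count=3
After op 4 (write(6)): arr=[6 10 7] head=1 tail=1 count=3
After op 5 (write(1)): arr=[6 1 7] head=2 tail=2 count=3
After op 6 (read()): arr=[6 1 7] head=0 tail=2 count=2
After op 7 (read()): arr=[6 1 7] head=1 tail=2 count=1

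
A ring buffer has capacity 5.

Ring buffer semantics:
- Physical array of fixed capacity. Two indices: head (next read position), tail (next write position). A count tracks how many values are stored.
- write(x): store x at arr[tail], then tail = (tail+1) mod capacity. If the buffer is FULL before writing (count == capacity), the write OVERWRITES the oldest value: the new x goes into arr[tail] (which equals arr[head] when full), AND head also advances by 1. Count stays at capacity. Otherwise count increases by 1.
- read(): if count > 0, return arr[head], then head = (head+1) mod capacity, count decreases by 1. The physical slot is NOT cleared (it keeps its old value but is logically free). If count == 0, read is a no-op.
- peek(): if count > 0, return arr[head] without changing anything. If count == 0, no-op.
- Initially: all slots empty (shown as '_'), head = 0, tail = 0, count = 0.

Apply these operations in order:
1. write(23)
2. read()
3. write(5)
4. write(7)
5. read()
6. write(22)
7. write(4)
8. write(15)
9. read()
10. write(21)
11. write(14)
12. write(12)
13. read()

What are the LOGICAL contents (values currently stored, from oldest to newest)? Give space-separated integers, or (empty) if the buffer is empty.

After op 1 (write(23)): arr=[23 _ _ _ _] head=0 tail=1 count=1
After op 2 (read()): arr=[23 _ _ _ _] head=1 tail=1 count=0
After op 3 (write(5)): arr=[23 5 _ _ _] head=1 tail=2 count=1
After op 4 (write(7)): arr=[23 5 7 _ _] head=1 tail=3 count=2
After op 5 (read()): arr=[23 5 7 _ _] head=2 tail=3 count=1
After op 6 (write(22)): arr=[23 5 7 22 _] head=2 tail=4 count=2
After op 7 (write(4)): arr=[23 5 7 22 4] head=2 tail=0 count=3
After op 8 (write(15)): arr=[15 5 7 22 4] head=2 tail=1 count=4
After op 9 (read()): arr=[15 5 7 22 4] head=3 tail=1 count=3
After op 10 (write(21)): arr=[15 21 7 22 4] head=3 tail=2 count=4
After op 11 (write(14)): arr=[15 21 14 22 4] head=3 tail=3 count=5
After op 12 (write(12)): arr=[15 21 14 12 4] head=4 tail=4 count=5
After op 13 (read()): arr=[15 21 14 12 4] head=0 tail=4 count=4

Answer: 15 21 14 12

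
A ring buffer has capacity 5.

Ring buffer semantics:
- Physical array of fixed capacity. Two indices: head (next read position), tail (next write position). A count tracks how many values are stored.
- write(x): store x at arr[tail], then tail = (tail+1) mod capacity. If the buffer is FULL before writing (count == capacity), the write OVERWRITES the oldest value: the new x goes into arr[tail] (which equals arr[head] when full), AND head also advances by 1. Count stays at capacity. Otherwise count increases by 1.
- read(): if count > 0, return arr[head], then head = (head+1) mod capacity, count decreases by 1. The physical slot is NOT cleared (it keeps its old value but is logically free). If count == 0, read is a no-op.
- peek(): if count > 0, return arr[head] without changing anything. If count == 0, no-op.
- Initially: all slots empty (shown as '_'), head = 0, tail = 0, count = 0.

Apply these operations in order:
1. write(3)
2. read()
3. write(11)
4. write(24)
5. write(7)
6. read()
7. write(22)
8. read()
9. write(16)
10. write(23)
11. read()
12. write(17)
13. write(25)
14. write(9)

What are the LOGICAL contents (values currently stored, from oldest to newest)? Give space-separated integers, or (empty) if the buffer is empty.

After op 1 (write(3)): arr=[3 _ _ _ _] head=0 tail=1 count=1
After op 2 (read()): arr=[3 _ _ _ _] head=1 tail=1 count=0
After op 3 (write(11)): arr=[3 11 _ _ _] head=1 tail=2 count=1
After op 4 (write(24)): arr=[3 11 24 _ _] head=1 tail=3 count=2
After op 5 (write(7)): arr=[3 11 24 7 _] head=1 tail=4 count=3
After op 6 (read()): arr=[3 11 24 7 _] head=2 tail=4 count=2
After op 7 (write(22)): arr=[3 11 24 7 22] head=2 tail=0 count=3
After op 8 (read()): arr=[3 11 24 7 22] head=3 tail=0 count=2
After op 9 (write(16)): arr=[16 11 24 7 22] head=3 tail=1 count=3
After op 10 (write(23)): arr=[16 23 24 7 22] head=3 tail=2 count=4
After op 11 (read()): arr=[16 23 24 7 22] head=4 tail=2 count=3
After op 12 (write(17)): arr=[16 23 17 7 22] head=4 tail=3 count=4
After op 13 (write(25)): arr=[16 23 17 25 22] head=4 tail=4 count=5
After op 14 (write(9)): arr=[16 23 17 25 9] head=0 tail=0 count=5

Answer: 16 23 17 25 9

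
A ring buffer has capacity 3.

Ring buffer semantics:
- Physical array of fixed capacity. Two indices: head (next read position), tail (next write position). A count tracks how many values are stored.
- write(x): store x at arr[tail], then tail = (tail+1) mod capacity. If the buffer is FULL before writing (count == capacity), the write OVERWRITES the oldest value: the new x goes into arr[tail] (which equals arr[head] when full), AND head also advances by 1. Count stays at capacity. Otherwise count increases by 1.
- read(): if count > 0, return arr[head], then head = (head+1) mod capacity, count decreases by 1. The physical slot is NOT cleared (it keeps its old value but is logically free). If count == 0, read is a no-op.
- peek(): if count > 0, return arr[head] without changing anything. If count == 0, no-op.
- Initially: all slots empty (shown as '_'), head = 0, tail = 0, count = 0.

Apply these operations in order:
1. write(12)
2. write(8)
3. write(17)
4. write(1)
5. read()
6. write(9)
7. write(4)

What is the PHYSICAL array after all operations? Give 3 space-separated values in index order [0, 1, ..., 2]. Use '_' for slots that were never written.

Answer: 1 9 4

Derivation:
After op 1 (write(12)): arr=[12 _ _] head=0 tail=1 count=1
After op 2 (write(8)): arr=[12 8 _] head=0 tail=2 count=2
After op 3 (write(17)): arr=[12 8 17] head=0 tail=0 count=3
After op 4 (write(1)): arr=[1 8 17] head=1 tail=1 count=3
After op 5 (read()): arr=[1 8 17] head=2 tail=1 count=2
After op 6 (write(9)): arr=[1 9 17] head=2 tail=2 count=3
After op 7 (write(4)): arr=[1 9 4] head=0 tail=0 count=3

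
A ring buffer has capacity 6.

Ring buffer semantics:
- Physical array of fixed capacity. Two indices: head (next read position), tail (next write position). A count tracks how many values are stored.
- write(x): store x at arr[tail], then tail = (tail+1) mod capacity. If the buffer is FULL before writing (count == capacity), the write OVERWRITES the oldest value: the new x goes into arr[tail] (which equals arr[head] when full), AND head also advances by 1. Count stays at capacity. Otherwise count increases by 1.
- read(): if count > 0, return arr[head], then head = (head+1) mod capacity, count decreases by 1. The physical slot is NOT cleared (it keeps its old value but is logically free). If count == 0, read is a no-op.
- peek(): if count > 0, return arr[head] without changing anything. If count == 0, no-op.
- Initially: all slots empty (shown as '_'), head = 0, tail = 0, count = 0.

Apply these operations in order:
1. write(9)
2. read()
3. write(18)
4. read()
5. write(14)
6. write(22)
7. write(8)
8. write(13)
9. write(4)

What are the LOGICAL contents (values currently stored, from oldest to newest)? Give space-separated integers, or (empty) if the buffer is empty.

Answer: 14 22 8 13 4

Derivation:
After op 1 (write(9)): arr=[9 _ _ _ _ _] head=0 tail=1 count=1
After op 2 (read()): arr=[9 _ _ _ _ _] head=1 tail=1 count=0
After op 3 (write(18)): arr=[9 18 _ _ _ _] head=1 tail=2 count=1
After op 4 (read()): arr=[9 18 _ _ _ _] head=2 tail=2 count=0
After op 5 (write(14)): arr=[9 18 14 _ _ _] head=2 tail=3 count=1
After op 6 (write(22)): arr=[9 18 14 22 _ _] head=2 tail=4 count=2
After op 7 (write(8)): arr=[9 18 14 22 8 _] head=2 tail=5 count=3
After op 8 (write(13)): arr=[9 18 14 22 8 13] head=2 tail=0 count=4
After op 9 (write(4)): arr=[4 18 14 22 8 13] head=2 tail=1 count=5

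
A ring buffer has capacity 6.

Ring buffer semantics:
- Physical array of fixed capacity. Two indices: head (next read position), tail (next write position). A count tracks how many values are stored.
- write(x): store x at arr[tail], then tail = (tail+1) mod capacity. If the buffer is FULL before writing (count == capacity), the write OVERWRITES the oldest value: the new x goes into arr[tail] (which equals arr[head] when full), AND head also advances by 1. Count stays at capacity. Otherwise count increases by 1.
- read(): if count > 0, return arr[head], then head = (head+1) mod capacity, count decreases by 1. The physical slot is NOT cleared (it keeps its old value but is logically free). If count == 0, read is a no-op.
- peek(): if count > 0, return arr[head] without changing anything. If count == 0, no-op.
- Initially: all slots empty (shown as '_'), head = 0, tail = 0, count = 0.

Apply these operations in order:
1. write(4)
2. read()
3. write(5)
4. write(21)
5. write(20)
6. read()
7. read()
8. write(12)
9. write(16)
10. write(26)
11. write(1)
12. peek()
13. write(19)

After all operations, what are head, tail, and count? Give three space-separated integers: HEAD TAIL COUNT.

After op 1 (write(4)): arr=[4 _ _ _ _ _] head=0 tail=1 count=1
After op 2 (read()): arr=[4 _ _ _ _ _] head=1 tail=1 count=0
After op 3 (write(5)): arr=[4 5 _ _ _ _] head=1 tail=2 count=1
After op 4 (write(21)): arr=[4 5 21 _ _ _] head=1 tail=3 count=2
After op 5 (write(20)): arr=[4 5 21 20 _ _] head=1 tail=4 count=3
After op 6 (read()): arr=[4 5 21 20 _ _] head=2 tail=4 count=2
After op 7 (read()): arr=[4 5 21 20 _ _] head=3 tail=4 count=1
After op 8 (write(12)): arr=[4 5 21 20 12 _] head=3 tail=5 count=2
After op 9 (write(16)): arr=[4 5 21 20 12 16] head=3 tail=0 count=3
After op 10 (write(26)): arr=[26 5 21 20 12 16] head=3 tail=1 count=4
After op 11 (write(1)): arr=[26 1 21 20 12 16] head=3 tail=2 count=5
After op 12 (peek()): arr=[26 1 21 20 12 16] head=3 tail=2 count=5
After op 13 (write(19)): arr=[26 1 19 20 12 16] head=3 tail=3 count=6

Answer: 3 3 6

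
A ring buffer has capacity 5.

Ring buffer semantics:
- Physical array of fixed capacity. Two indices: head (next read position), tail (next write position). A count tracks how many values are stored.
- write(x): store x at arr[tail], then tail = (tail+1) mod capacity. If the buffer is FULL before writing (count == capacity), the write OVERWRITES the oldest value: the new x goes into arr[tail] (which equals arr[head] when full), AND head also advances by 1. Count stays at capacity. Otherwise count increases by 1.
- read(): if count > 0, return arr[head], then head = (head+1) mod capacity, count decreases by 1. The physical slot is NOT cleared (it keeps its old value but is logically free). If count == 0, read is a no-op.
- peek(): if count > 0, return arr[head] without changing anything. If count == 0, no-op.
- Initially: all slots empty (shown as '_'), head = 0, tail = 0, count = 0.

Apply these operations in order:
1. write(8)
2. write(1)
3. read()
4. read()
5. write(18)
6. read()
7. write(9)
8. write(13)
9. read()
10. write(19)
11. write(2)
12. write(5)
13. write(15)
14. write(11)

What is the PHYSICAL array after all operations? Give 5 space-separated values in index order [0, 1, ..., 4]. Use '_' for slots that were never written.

Answer: 19 2 5 15 11

Derivation:
After op 1 (write(8)): arr=[8 _ _ _ _] head=0 tail=1 count=1
After op 2 (write(1)): arr=[8 1 _ _ _] head=0 tail=2 count=2
After op 3 (read()): arr=[8 1 _ _ _] head=1 tail=2 count=1
After op 4 (read()): arr=[8 1 _ _ _] head=2 tail=2 count=0
After op 5 (write(18)): arr=[8 1 18 _ _] head=2 tail=3 count=1
After op 6 (read()): arr=[8 1 18 _ _] head=3 tail=3 count=0
After op 7 (write(9)): arr=[8 1 18 9 _] head=3 tail=4 count=1
After op 8 (write(13)): arr=[8 1 18 9 13] head=3 tail=0 count=2
After op 9 (read()): arr=[8 1 18 9 13] head=4 tail=0 count=1
After op 10 (write(19)): arr=[19 1 18 9 13] head=4 tail=1 count=2
After op 11 (write(2)): arr=[19 2 18 9 13] head=4 tail=2 count=3
After op 12 (write(5)): arr=[19 2 5 9 13] head=4 tail=3 count=4
After op 13 (write(15)): arr=[19 2 5 15 13] head=4 tail=4 count=5
After op 14 (write(11)): arr=[19 2 5 15 11] head=0 tail=0 count=5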